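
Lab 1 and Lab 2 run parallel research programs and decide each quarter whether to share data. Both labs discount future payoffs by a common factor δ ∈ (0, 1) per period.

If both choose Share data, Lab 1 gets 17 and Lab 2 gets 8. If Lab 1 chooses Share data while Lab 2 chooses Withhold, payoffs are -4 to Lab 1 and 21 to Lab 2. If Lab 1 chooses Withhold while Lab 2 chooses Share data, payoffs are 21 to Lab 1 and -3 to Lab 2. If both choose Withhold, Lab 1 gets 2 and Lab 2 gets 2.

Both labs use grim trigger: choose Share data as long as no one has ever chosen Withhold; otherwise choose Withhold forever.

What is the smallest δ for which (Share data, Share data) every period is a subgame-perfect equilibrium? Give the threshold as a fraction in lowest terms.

For Lab 1: deviation gain 21−17 = 4, per-period punishment loss 17−2 = 15. IC gives δ ≥ 4/19.
For Lab 2: gain 13, loss 6 per period, so δ ≥ 13/19.
The tighter constraint is Lab 2's, so cooperation needs δ ≥ 13/19.

13/19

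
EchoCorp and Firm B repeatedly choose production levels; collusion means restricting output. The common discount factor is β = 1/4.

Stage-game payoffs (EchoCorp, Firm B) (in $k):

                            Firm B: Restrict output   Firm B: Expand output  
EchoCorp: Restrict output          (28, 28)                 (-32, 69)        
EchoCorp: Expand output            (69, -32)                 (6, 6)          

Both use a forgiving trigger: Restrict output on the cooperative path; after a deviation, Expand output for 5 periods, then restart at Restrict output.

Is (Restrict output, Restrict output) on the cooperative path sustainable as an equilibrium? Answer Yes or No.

Comparing payoff streams over the 6 periods until play realigns: cooperate → 28(1+β+…+β^5); deviate → 69 + 6(β+…+β^5).
Cooperation is sustained iff (28−6)(β+…+β^5) ≥ 69−28.
β+…+β^5 = 1/4·(1−(1/4)^5)/(1−1/4) = 0.3330, and (69−28)/(28−6) = 1.8636.
0.3330 < 1.8636, so cooperation is not sustainable.

No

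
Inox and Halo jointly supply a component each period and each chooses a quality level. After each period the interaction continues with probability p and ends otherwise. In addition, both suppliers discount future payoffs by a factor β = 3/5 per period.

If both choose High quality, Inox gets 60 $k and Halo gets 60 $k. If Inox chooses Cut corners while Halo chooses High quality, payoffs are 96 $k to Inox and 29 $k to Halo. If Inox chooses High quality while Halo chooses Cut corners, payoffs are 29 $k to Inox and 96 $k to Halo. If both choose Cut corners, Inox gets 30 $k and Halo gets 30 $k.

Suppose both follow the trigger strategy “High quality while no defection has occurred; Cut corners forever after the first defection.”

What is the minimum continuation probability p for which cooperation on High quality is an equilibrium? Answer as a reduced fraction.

10/11

With continuation probability p and discount β, the effective per-period discount factor is βp.
Grim-trigger IC: βp ≥ (96−60)/(96−30) = 6/11.
So p ≥ (6/11)/(3/5) = 10/11.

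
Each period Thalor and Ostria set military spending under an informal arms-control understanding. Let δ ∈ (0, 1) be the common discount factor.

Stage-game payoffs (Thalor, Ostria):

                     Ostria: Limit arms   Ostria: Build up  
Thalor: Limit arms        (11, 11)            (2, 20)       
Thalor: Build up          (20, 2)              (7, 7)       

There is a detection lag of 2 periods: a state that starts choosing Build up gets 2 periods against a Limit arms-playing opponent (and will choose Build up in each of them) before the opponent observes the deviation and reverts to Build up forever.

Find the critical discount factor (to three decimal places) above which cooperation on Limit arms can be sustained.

0.832

Deviating for the 2 undetected periods gains 20−11 = 9 per period over cooperation, then loses 11−7 = 4 per period forever once punishment starts.
Gain: 9(1 + δ + … + δ^1); loss: 4·δ^2/(1−δ).
No profitable deviation ⇔ 9(1−δ^2) ≤ 4·δ^2, i.e. δ^2 ≥ 9/(9+4) = 9/13.
Hence δ ≥ (9/13)^(1/2) ≈ 0.832.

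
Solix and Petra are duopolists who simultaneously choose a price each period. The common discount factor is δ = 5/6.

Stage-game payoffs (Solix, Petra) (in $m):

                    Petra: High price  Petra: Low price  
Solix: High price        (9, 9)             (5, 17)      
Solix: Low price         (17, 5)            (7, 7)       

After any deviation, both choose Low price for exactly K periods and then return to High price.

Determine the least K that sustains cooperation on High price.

No profitable deviation requires (9−7)(δ+…+δ^K) ≥ 17−9, i.e. δ+…+δ^K ≥ 4 ≈ 4.0000.
With δ = 5/6, the partial sums are K=1: 0.8333, K=2: 1.5278, …, K=7: 3.6046, K=8: 3.8372, K=9: 4.0310.
K = 9 is the first length at which the sum reaches 4.0000.

9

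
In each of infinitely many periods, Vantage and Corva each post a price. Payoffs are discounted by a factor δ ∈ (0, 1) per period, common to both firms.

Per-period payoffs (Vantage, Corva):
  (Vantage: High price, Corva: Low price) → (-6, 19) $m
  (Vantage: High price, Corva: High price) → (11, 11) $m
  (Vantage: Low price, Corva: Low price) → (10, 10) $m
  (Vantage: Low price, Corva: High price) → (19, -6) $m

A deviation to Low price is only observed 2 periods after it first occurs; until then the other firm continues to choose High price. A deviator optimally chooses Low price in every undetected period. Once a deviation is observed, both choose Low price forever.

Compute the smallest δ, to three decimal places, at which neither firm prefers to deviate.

The best deviation is to choose Low price for all 2 undetected periods, earning 19 each, then 10 forever once detected.
Deviation value: 19(1−δ^2)/(1−δ) + 10δ^2/(1−δ); cooperation value: 11/(1−δ).
IC: 11 ≥ 19(1−δ^2) + 10δ^2 = 19 − 9δ^2.
So δ^2 ≥ 8/9, giving δ ≥ (8/9)^(1/2) ≈ 0.943.

0.943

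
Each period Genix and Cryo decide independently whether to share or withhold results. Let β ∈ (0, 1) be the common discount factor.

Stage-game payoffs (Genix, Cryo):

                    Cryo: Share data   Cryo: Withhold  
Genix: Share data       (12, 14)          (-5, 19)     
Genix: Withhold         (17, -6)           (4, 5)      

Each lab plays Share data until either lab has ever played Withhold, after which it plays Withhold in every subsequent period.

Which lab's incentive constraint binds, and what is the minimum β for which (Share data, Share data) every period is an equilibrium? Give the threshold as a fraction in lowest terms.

Genix; β ≥ 5/13

Genix: cooperation gives 12 each period; deviation gives 17 once then 4 forever.
  12/(1−β) ≥ 17 + 4β/(1−β) ⇒ β ≥ 5/13.
Cryo: cooperation gives 14 each period; deviation gives 19 once then 5 forever.
  β ≥ 5/14.
Both must hold, so the binding constraint is Genix's: β ≥ 5/13.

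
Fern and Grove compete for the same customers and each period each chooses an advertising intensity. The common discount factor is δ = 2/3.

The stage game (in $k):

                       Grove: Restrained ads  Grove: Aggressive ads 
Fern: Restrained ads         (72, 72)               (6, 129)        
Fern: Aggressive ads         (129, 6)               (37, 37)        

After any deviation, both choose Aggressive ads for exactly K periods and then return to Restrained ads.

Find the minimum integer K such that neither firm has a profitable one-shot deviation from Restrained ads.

No profitable deviation requires (72−37)(δ+…+δ^K) ≥ 129−72, i.e. δ+…+δ^K ≥ 57/35 ≈ 1.6286.
With δ = 2/3, the partial sums are K=1: 0.6667, K=2: 1.1111, K=3: 1.4074, K=4: 1.6049, K=5: 1.7366.
K = 5 is the first length at which the sum reaches 1.6286.

5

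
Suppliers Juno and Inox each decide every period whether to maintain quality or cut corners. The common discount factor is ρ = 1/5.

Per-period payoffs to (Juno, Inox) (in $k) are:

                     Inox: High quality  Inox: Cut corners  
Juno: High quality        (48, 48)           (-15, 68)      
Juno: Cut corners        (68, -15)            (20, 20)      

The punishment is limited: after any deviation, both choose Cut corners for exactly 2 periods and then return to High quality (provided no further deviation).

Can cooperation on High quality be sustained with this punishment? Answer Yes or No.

No

IC: ρ+…+ρ^2 ≥ (68−48)/(48−20) = 5/7.
At ρ = 1/5: partial sum = 0.2400 < 0.7143. Cooperation not sustainable.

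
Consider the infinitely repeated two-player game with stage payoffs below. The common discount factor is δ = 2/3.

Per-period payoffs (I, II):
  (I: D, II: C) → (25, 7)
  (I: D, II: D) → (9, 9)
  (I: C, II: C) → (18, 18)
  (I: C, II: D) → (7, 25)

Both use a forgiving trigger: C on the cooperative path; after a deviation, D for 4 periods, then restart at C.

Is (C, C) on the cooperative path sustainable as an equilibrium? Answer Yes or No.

Comparing payoff streams over the 5 periods until play realigns: cooperate → 18(1+δ+…+δ^4); deviate → 25 + 9(δ+…+δ^4).
Cooperation is sustained iff (18−9)(δ+…+δ^4) ≥ 25−18.
δ+…+δ^4 = 2/3·(1−(2/3)^4)/(1−2/3) = 1.6049, and (25−18)/(18−9) = 0.7778.
1.6049 ≥ 0.7778, so cooperation is sustainable.

Yes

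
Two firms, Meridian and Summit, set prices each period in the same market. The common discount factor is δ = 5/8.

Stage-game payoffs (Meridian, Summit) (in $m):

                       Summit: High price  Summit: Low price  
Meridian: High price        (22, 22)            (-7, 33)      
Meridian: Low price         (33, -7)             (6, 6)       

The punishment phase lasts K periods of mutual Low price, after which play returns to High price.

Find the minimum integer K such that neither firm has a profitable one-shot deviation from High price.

IC: δ(1−δ^K)/(1−δ) ≥ (33−22)/(22−6) = 11/16.
With δ = 5/8: need 1 − δ^K ≥ 11/16·(1−5/8)/(5/8), i.e. δ^K ≤ 0.5875.
Since (5/8)^1 = 0.6250 and (5/8)^2 = 0.3906, the smallest such K is 2.

2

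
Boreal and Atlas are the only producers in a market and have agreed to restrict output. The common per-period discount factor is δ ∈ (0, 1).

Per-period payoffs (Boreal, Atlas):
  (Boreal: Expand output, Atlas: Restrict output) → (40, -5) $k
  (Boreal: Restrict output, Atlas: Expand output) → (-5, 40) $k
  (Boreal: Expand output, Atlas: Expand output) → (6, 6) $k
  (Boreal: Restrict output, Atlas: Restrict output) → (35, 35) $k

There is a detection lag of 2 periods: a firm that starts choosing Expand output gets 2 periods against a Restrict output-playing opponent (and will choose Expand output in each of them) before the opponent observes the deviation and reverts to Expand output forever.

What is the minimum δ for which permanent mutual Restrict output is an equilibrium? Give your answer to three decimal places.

A deviator earns 40 for 2 periods, then 6 forever; cooperating earns 35 forever. Multiplying the IC by (1−δ):
35 ≥ 40(1−δ^2) + 6δ^2, so 34·δ^2 ≥ 5 and δ^2 ≥ 5/34.
δ ≥ (5/34)^(1/2) ≈ 0.383.

0.383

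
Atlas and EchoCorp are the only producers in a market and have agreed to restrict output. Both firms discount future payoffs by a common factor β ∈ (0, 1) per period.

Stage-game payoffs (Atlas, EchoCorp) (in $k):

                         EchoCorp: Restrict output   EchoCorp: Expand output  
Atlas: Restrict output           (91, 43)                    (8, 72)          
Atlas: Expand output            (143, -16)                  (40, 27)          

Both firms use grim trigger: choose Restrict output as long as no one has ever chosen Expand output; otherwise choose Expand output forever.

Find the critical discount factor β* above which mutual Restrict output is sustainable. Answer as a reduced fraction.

Atlas's threshold: (143−91)/(143−40) = 52/103.
EchoCorp's threshold: (72−43)/(72−27) = 29/45.
52/103 < 29/45, so EchoCorp binds and β* = 29/45.

29/45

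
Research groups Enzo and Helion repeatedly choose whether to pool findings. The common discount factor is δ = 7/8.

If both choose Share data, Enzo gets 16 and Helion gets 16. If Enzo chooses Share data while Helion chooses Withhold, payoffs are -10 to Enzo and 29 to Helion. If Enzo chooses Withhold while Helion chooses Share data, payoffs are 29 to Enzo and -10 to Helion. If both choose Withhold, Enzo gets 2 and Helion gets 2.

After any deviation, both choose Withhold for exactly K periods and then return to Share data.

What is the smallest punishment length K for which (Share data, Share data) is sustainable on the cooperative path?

2

Need Σ_{k=1}^{K} δ^k ≥ (29−16)/(16−2) = 0.9286 at δ = 7/8.
At K = 1 the sum is 0.8750 < 0.9286; at K = 2 it is 1.6406 ≥ 0.9286.
So the minimum punishment length is K = 2.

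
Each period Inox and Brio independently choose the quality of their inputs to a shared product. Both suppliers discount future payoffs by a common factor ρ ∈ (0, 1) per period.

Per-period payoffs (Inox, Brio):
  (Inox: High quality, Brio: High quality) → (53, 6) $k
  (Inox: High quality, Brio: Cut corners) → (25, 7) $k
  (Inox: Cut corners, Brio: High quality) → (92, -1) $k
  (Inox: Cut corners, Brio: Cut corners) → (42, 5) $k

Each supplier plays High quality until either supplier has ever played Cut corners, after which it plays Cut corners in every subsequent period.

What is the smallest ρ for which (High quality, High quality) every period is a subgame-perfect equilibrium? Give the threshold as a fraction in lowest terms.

39/50

Inox: cooperation gives 53 each period; deviation gives 92 once then 42 forever.
  53/(1−ρ) ≥ 92 + 42ρ/(1−ρ) ⇒ ρ ≥ 39/50.
Brio: cooperation gives 6 each period; deviation gives 7 once then 5 forever.
  ρ ≥ 1/2.
Both must hold, so the binding constraint is Inox's: ρ ≥ 39/50.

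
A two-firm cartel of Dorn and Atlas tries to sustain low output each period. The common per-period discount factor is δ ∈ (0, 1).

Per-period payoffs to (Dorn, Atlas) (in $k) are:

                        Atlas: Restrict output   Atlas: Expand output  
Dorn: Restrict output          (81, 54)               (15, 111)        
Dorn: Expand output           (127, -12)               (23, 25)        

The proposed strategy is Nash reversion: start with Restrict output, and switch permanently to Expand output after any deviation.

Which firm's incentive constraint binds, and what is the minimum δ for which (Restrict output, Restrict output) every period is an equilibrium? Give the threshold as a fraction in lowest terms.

Dorn's threshold: (127−81)/(127−23) = 23/52.
Atlas's threshold: (111−54)/(111−25) = 57/86.
23/52 < 57/86, so Atlas binds and δ* = 57/86.

Atlas; δ ≥ 57/86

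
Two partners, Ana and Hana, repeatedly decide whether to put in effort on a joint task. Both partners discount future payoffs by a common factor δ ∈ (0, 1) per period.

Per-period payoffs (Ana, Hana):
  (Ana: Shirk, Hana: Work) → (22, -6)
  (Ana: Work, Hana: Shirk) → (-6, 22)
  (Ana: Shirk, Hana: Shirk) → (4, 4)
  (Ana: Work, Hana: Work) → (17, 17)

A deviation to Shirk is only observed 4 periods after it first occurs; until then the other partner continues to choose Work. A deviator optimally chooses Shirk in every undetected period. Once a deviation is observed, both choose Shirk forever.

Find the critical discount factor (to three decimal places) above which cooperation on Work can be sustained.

0.726

The best deviation is to choose Shirk for all 4 undetected periods, earning 22 each, then 4 forever once detected.
Deviation value: 22(1−δ^4)/(1−δ) + 4δ^4/(1−δ); cooperation value: 17/(1−δ).
IC: 17 ≥ 22(1−δ^4) + 4δ^4 = 22 − 18δ^4.
So δ^4 ≥ 5/18, giving δ ≥ (5/18)^(1/4) ≈ 0.726.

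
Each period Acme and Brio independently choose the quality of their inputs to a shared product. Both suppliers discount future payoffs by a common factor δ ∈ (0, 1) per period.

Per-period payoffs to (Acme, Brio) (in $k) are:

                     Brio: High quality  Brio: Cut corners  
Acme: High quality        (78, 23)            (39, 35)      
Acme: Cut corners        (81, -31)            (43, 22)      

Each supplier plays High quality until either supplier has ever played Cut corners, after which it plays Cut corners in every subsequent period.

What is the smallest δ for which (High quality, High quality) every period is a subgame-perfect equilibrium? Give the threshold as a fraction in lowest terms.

12/13

Acme: cooperation gives 78 each period; deviation gives 81 once then 43 forever.
  78/(1−δ) ≥ 81 + 43δ/(1−δ) ⇒ δ ≥ 3/38.
Brio: cooperation gives 23 each period; deviation gives 35 once then 22 forever.
  δ ≥ 12/13.
Both must hold, so the binding constraint is Brio's: δ ≥ 12/13.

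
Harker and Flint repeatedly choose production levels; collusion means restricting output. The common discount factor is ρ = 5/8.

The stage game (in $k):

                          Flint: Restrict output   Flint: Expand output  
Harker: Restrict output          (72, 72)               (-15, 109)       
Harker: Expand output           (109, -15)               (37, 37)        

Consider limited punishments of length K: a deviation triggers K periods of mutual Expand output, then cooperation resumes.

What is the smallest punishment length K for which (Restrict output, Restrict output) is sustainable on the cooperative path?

3

No profitable deviation requires (72−37)(ρ+…+ρ^K) ≥ 109−72, i.e. ρ+…+ρ^K ≥ 37/35 ≈ 1.0571.
With ρ = 5/8, the partial sums are K=1: 0.6250, K=2: 1.0156, K=3: 1.2598.
K = 3 is the first length at which the sum reaches 1.0571.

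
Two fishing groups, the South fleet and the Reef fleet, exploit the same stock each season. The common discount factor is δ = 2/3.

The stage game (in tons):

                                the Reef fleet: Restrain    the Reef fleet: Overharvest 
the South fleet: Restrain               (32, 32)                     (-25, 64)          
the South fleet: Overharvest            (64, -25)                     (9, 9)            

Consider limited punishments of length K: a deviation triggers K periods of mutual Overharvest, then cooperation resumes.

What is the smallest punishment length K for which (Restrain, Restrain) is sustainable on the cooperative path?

No profitable deviation requires (32−9)(δ+…+δ^K) ≥ 64−32, i.e. δ+…+δ^K ≥ 32/23 ≈ 1.3913.
With δ = 2/3, the partial sums are K=1: 0.6667, K=2: 1.1111, K=3: 1.4074.
K = 3 is the first length at which the sum reaches 1.3913.

3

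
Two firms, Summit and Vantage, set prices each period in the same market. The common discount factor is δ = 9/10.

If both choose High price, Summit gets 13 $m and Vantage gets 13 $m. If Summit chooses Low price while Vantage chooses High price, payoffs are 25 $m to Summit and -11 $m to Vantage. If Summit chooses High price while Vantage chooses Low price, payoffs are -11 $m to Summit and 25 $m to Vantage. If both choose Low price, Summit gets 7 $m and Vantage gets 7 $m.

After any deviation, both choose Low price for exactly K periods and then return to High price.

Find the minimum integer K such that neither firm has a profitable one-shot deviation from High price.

No profitable deviation requires (13−7)(δ+…+δ^K) ≥ 25−13, i.e. δ+…+δ^K ≥ 2 ≈ 2.0000.
With δ = 9/10, the partial sums are K=1: 0.9000, K=2: 1.7100, K=3: 2.4390.
K = 3 is the first length at which the sum reaches 2.0000.

3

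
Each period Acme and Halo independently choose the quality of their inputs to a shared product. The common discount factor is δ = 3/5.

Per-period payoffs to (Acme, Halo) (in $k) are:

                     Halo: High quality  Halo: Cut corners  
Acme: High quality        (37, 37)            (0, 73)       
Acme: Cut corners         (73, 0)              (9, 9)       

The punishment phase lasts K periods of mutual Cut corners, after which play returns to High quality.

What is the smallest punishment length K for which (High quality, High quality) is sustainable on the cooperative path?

4

IC: δ(1−δ^K)/(1−δ) ≥ (73−37)/(37−9) = 9/7.
With δ = 3/5: need 1 − δ^K ≥ 9/7·(1−3/5)/(3/5), i.e. δ^K ≤ 0.1429.
Since (3/5)^3 = 0.2160 and (3/5)^4 = 0.1296, the smallest such K is 4.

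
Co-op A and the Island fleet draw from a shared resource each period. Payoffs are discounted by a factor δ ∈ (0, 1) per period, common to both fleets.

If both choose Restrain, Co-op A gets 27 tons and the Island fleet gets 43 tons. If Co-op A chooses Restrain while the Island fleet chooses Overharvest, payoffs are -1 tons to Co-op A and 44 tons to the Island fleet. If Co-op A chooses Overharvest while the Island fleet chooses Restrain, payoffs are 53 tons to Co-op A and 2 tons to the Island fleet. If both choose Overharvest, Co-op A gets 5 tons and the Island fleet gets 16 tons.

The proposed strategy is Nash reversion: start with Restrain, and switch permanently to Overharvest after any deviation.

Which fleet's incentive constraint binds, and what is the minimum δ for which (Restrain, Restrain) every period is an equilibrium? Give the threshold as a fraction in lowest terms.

Co-op A: cooperation gives 27 each period; deviation gives 53 once then 5 forever.
  27/(1−δ) ≥ 53 + 5δ/(1−δ) ⇒ δ ≥ 26/48 = 13/24.
the Island fleet: cooperation gives 43 each period; deviation gives 44 once then 16 forever.
  δ ≥ 1/28.
Both must hold, so the binding constraint is Co-op A's: δ ≥ 13/24.

Co-op A; δ ≥ 13/24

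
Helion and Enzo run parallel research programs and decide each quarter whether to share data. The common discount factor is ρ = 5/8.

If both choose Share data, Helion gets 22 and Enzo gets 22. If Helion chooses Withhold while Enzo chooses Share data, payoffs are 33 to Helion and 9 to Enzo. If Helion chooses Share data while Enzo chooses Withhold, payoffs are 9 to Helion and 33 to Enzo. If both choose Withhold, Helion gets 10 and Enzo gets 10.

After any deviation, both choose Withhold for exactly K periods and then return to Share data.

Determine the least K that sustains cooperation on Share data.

IC: ρ(1−ρ^K)/(1−ρ) ≥ (33−22)/(22−10) = 11/12.
With ρ = 5/8: need 1 − ρ^K ≥ 11/12·(1−5/8)/(5/8), i.e. ρ^K ≤ 0.4500.
Since (5/8)^1 = 0.6250 and (5/8)^2 = 0.3906, the smallest such K is 2.

2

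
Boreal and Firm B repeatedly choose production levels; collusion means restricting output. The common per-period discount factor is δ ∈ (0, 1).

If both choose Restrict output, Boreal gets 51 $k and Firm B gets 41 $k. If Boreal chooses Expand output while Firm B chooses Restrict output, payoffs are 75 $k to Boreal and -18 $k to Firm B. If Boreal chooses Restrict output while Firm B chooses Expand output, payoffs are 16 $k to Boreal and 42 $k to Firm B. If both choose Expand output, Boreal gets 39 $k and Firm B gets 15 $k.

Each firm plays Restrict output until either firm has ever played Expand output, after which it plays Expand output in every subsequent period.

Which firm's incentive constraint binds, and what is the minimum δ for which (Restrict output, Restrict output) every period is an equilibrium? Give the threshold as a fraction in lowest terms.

Boreal's threshold: (75−51)/(75−39) = 2/3.
Firm B's threshold: (42−41)/(42−15) = 1/27.
2/3 > 1/27, so Boreal binds and δ* = 2/3.

Boreal; δ ≥ 2/3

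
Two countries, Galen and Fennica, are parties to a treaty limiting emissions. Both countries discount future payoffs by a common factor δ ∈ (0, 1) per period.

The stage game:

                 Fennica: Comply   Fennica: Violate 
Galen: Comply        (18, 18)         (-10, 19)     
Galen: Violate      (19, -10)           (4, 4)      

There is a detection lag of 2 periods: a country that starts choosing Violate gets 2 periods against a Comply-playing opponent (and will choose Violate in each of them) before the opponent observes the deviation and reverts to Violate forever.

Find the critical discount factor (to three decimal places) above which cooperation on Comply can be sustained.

0.258

A deviator earns 19 for 2 periods, then 4 forever; cooperating earns 18 forever. Multiplying the IC by (1−δ):
18 ≥ 19(1−δ^2) + 4δ^2, so 15·δ^2 ≥ 1 and δ^2 ≥ 1/15.
δ ≥ (1/15)^(1/2) ≈ 0.258.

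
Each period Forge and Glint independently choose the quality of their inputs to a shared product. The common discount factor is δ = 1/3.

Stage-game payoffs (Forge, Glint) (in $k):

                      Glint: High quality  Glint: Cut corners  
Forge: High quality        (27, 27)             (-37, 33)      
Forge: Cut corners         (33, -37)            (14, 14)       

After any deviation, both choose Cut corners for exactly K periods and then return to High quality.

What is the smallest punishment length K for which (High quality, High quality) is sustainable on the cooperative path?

3

IC: δ(1−δ^K)/(1−δ) ≥ (33−27)/(27−14) = 6/13.
With δ = 1/3: need 1 − δ^K ≥ 6/13·(1−1/3)/(1/3), i.e. δ^K ≤ 0.0769.
Since (1/3)^2 = 0.1111 and (1/3)^3 = 0.0370, the smallest such K is 3.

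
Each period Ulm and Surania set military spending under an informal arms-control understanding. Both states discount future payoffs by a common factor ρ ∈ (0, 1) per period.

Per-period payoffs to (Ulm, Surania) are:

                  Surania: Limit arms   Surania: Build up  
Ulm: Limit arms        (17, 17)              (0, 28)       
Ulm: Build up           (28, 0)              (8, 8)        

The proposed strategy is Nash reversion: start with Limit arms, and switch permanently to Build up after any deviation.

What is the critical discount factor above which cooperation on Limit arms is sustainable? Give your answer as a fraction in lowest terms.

Cooperation forever yields 17 each period: 17/(1−ρ).
Deviating yields 28 once, then 8 forever: 28 + 8ρ/(1−ρ).
No profitable deviation requires 17/(1−ρ) ≥ 28 + 8ρ/(1−ρ).
Multiplying by (1−ρ): 17 ≥ 28(1−ρ) + 8ρ = 28 − 20ρ.
So 20ρ ≥ 11, i.e. ρ ≥ 11/20.

11/20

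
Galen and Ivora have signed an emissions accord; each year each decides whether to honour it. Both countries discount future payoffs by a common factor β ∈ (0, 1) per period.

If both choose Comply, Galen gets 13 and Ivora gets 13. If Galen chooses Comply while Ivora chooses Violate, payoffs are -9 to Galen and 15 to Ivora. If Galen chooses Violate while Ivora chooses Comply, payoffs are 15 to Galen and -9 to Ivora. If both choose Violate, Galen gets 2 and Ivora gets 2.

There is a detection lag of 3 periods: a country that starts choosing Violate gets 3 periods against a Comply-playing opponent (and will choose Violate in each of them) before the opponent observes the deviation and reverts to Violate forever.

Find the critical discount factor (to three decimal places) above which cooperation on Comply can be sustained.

0.536

Deviating for the 3 undetected periods gains 15−13 = 2 per period over cooperation, then loses 13−2 = 11 per period forever once punishment starts.
Gain: 2(1 + β + … + β^2); loss: 11·β^3/(1−β).
No profitable deviation ⇔ 2(1−β^3) ≤ 11·β^3, i.e. β^3 ≥ 2/(2+11) = 2/13.
Hence β ≥ (2/13)^(1/3) ≈ 0.536.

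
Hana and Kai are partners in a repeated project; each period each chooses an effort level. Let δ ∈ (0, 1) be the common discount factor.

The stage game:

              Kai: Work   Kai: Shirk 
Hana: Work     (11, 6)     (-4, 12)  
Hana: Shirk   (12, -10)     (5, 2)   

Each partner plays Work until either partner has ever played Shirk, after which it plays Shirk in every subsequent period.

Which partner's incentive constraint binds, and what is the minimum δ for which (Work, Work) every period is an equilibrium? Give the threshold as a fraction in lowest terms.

Kai; δ ≥ 3/5

For Hana: deviation gain 12−11 = 1, per-period punishment loss 11−5 = 6. IC gives δ ≥ 1/7.
For Kai: gain 6, loss 4 per period, so δ ≥ 6/10 = 3/5.
The tighter constraint is Kai's, so cooperation needs δ ≥ 3/5.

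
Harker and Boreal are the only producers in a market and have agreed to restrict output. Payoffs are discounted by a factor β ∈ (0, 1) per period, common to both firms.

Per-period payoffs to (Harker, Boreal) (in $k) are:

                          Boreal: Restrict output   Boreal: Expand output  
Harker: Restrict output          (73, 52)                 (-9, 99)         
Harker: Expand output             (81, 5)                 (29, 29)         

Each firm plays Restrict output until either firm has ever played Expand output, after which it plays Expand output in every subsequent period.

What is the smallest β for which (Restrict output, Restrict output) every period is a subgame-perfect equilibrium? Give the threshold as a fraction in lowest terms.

Harker's threshold: (81−73)/(81−29) = 2/13.
Boreal's threshold: (99−52)/(99−29) = 47/70.
2/13 < 47/70, so Boreal binds and β* = 47/70.

47/70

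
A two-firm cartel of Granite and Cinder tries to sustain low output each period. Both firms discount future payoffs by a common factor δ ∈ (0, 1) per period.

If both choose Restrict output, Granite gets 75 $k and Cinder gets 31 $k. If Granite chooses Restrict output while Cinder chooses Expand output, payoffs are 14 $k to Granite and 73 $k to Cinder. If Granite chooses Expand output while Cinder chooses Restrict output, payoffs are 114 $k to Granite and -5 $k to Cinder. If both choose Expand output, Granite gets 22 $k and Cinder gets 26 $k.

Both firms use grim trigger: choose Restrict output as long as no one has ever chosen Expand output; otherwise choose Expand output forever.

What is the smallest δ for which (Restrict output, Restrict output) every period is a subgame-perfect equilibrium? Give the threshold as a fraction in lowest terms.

42/47

Granite's threshold: (114−75)/(114−22) = 39/92.
Cinder's threshold: (73−31)/(73−26) = 42/47.
39/92 < 42/47, so Cinder binds and δ* = 42/47.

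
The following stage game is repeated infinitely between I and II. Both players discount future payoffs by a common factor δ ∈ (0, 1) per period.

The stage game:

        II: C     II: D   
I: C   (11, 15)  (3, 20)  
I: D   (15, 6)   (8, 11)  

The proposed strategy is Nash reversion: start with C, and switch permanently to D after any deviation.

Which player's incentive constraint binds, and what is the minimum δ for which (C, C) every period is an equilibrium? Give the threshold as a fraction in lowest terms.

I; δ ≥ 4/7

For I: deviation gain 15−11 = 4, per-period punishment loss 11−8 = 3. IC gives δ ≥ 4/7.
For II: gain 5, loss 4 per period, so δ ≥ 5/9.
The tighter constraint is I's, so cooperation needs δ ≥ 4/7.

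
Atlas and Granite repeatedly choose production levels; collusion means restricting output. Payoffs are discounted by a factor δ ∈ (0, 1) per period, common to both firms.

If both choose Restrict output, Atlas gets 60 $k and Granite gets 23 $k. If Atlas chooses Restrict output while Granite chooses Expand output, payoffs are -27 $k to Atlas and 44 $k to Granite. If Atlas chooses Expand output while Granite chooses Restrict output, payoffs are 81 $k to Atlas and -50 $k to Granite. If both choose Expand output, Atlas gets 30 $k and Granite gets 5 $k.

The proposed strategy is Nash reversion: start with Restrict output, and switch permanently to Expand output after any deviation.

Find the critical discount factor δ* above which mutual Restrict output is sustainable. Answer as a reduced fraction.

7/13

Atlas's threshold: (81−60)/(81−30) = 7/17.
Granite's threshold: (44−23)/(44−5) = 7/13.
7/17 < 7/13, so Granite binds and δ* = 7/13.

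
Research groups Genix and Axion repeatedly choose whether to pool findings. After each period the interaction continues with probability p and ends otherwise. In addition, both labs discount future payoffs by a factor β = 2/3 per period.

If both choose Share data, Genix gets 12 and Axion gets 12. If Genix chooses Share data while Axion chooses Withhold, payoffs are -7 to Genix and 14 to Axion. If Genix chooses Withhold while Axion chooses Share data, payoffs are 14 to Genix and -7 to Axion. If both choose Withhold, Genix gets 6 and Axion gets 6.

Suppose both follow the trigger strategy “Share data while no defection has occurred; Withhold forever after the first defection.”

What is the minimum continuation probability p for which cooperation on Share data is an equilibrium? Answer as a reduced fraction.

3/8

With continuation probability p and discount β, the effective per-period discount factor is βp.
Grim-trigger IC: βp ≥ (14−12)/(14−6) = 1/4.
So p ≥ (1/4)/(2/3) = 3/8.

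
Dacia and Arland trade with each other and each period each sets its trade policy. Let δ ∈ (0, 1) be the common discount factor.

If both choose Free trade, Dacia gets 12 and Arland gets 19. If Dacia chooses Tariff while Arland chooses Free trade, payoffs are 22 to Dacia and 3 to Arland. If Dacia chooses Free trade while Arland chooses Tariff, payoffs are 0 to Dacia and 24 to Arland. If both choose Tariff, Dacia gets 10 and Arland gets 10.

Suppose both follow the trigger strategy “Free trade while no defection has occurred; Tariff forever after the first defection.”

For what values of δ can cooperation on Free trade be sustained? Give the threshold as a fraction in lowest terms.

5/6

Dacia: cooperation gives 12 each period; deviation gives 22 once then 10 forever.
  12/(1−δ) ≥ 22 + 10δ/(1−δ) ⇒ δ ≥ 10/12 = 5/6.
Arland: cooperation gives 19 each period; deviation gives 24 once then 10 forever.
  δ ≥ 5/14.
Both must hold, so the binding constraint is Dacia's: δ ≥ 5/6.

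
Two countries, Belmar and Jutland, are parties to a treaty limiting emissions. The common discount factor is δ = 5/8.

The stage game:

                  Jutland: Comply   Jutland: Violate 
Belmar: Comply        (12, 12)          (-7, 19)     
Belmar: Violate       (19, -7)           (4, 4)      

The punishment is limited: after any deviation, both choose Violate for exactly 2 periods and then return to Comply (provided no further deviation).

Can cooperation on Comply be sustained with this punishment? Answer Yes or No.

Yes

A one-shot deviation gives 19 now, then 4 for 2 periods, then back to 12.
Gain from deviating: (19−12) today; loss: (12−4) in each of the next 2 periods.
No-deviation condition: (12−4)(δ+…+δ^2) ≥ 19−12, i.e. δ+…+δ^2 ≥ 7/8.
At δ = 5/8: δ+…+δ^2 = 1.0156 ≥ 0.8750.
So cooperation is sustainable.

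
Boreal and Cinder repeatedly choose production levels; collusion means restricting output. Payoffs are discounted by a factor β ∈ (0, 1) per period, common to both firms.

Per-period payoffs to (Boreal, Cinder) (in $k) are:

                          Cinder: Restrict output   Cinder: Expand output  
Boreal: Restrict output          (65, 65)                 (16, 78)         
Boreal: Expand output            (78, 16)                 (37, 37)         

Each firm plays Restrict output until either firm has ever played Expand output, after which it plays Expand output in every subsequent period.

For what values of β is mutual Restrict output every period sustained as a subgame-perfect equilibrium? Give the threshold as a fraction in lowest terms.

Cooperation forever yields 65 each period: 65/(1−β).
Deviating yields 78 once, then 37 forever: 78 + 37β/(1−β).
No profitable deviation requires 65/(1−β) ≥ 78 + 37β/(1−β).
Multiplying by (1−β): 65 ≥ 78(1−β) + 37β = 78 − 41β.
So 41β ≥ 13, i.e. β ≥ 13/41.

13/41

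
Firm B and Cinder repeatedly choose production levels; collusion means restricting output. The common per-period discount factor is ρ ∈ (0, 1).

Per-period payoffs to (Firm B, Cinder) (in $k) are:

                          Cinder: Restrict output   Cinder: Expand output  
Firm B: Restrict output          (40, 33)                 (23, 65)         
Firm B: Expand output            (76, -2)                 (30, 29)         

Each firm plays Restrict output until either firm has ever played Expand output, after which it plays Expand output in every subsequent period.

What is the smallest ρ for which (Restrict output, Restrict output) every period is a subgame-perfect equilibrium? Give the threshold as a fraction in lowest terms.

8/9

Firm B's threshold: (76−40)/(76−30) = 18/23.
Cinder's threshold: (65−33)/(65−29) = 8/9.
18/23 < 8/9, so Cinder binds and ρ* = 8/9.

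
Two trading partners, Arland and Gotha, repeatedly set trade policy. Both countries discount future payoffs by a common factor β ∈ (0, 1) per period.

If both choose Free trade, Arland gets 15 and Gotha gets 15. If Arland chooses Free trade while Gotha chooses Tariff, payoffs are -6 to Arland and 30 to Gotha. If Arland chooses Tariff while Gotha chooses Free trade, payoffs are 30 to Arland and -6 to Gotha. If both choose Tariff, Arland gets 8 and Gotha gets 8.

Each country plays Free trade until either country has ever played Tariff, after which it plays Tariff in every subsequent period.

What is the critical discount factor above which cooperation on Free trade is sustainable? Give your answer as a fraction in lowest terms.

15/(1−β) ≥ 30 + 8β/(1−β)
15 ≥ 30 − 22β
β ≥ 15/22.

15/22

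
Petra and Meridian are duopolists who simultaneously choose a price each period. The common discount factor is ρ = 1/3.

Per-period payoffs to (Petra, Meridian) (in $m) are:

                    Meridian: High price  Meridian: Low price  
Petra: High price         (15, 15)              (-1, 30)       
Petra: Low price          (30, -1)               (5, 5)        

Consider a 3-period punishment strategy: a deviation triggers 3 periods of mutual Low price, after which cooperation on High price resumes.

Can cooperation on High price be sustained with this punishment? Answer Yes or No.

IC: ρ+…+ρ^3 ≥ (30−15)/(15−5) = 3/2.
At ρ = 1/3: partial sum = 0.4815 < 1.5000. Cooperation not sustainable.

No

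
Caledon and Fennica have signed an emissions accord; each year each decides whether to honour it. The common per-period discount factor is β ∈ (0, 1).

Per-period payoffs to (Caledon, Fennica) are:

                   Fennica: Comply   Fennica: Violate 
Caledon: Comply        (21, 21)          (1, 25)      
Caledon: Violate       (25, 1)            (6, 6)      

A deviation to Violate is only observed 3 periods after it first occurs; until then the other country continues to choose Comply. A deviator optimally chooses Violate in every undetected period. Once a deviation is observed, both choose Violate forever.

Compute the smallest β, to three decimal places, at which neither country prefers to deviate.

0.595

The best deviation is to choose Violate for all 3 undetected periods, earning 25 each, then 6 forever once detected.
Deviation value: 25(1−β^3)/(1−β) + 6β^3/(1−β); cooperation value: 21/(1−β).
IC: 21 ≥ 25(1−β^3) + 6β^3 = 25 − 19β^3.
So β^3 ≥ 4/19, giving β ≥ (4/19)^(1/3) ≈ 0.595.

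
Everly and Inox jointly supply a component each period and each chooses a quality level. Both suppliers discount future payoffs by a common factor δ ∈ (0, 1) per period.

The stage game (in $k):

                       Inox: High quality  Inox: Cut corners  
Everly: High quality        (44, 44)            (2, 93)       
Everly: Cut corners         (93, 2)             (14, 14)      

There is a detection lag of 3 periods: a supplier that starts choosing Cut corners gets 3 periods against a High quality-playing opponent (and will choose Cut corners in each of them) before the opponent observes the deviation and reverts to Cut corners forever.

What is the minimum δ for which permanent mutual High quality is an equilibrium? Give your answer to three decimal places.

A deviator earns 93 for 3 periods, then 14 forever; cooperating earns 44 forever. Multiplying the IC by (1−δ):
44 ≥ 93(1−δ^3) + 14δ^3, so 79·δ^3 ≥ 49 and δ^3 ≥ 49/79.
δ ≥ (49/79)^(1/3) ≈ 0.853.

0.853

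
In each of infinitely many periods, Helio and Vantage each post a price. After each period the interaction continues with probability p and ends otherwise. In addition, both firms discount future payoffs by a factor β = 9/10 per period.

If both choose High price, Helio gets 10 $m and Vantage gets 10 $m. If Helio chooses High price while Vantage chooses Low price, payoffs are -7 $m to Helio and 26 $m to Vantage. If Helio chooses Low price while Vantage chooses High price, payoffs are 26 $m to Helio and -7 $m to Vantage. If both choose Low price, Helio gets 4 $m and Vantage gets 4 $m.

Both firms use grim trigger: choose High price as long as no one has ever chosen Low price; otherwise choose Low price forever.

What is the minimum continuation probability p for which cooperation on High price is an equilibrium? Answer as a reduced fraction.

80/99

Expected continuation weight on next period's payoff is β·p = 9/10·p, which plays the role of the discount factor.
Cooperation requires 9/10·p ≥ (26−10)/(26−4) = 8/11, hence p ≥ 80/99.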